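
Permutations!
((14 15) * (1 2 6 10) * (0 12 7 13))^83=((0 12 7 13)(1 2 6 10)(14 15))^83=(0 13 7 12)(1 10 6 2)(14 15)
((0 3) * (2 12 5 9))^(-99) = ((0 3)(2 12 5 9))^(-99) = (0 3)(2 12 5 9)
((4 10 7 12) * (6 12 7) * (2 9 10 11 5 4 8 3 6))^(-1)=(2 10 9)(3 8 12 6)(4 5 11)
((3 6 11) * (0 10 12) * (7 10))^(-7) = ((0 7 10 12)(3 6 11))^(-7) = (0 7 10 12)(3 11 6)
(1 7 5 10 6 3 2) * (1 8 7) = [0, 1, 8, 2, 4, 10, 3, 5, 7, 9, 6] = (2 8 7 5 10 6 3)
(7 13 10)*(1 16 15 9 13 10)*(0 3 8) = (0 3 8)(1 16 15 9 13)(7 10) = [3, 16, 2, 8, 4, 5, 6, 10, 0, 13, 7, 11, 12, 1, 14, 9, 15]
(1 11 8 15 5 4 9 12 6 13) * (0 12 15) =[12, 11, 2, 3, 9, 4, 13, 7, 0, 15, 10, 8, 6, 1, 14, 5] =(0 12 6 13 1 11 8)(4 9 15 5)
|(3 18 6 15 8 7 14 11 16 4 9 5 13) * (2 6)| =|(2 6 15 8 7 14 11 16 4 9 5 13 3 18)| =14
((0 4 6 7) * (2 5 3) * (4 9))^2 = (0 4 7 9 6)(2 3 5)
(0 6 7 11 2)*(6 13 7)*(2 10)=(0 13 7 11 10 2)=[13, 1, 0, 3, 4, 5, 6, 11, 8, 9, 2, 10, 12, 7]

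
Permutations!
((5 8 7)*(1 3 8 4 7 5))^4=(1 4 8)(3 7 5)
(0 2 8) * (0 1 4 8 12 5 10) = [2, 4, 12, 3, 8, 10, 6, 7, 1, 9, 0, 11, 5] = (0 2 12 5 10)(1 4 8)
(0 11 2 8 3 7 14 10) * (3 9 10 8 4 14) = [11, 1, 4, 7, 14, 5, 6, 3, 9, 10, 0, 2, 12, 13, 8] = (0 11 2 4 14 8 9 10)(3 7)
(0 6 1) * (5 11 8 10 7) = (0 6 1)(5 11 8 10 7) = [6, 0, 2, 3, 4, 11, 1, 5, 10, 9, 7, 8]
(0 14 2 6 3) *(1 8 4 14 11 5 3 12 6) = (0 11 5 3)(1 8 4 14 2)(6 12) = [11, 8, 1, 0, 14, 3, 12, 7, 4, 9, 10, 5, 6, 13, 2]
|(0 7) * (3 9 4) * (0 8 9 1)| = 7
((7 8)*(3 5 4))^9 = ((3 5 4)(7 8))^9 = (7 8)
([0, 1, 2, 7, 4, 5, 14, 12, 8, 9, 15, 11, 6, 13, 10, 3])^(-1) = [0, 1, 2, 15, 4, 5, 12, 3, 8, 9, 14, 11, 7, 13, 6, 10]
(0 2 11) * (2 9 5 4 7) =(0 9 5 4 7 2 11) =[9, 1, 11, 3, 7, 4, 6, 2, 8, 5, 10, 0]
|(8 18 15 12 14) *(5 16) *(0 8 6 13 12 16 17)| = |(0 8 18 15 16 5 17)(6 13 12 14)| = 28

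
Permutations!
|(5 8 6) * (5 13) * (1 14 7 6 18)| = |(1 14 7 6 13 5 8 18)| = 8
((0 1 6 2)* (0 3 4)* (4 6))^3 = ((0 1 4)(2 3 6))^3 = (6)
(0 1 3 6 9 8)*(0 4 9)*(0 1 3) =(0 3 6 1)(4 9 8) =[3, 0, 2, 6, 9, 5, 1, 7, 4, 8]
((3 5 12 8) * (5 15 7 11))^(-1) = ((3 15 7 11 5 12 8))^(-1) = (3 8 12 5 11 7 15)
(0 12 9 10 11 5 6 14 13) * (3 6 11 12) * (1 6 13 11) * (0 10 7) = (0 3 13 10 12 9 7)(1 6 14 11 5) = [3, 6, 2, 13, 4, 1, 14, 0, 8, 7, 12, 5, 9, 10, 11]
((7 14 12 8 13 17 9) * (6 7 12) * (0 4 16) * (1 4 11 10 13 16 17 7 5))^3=((0 11 10 13 7 14 6 5 1 4 17 9 12 8 16))^3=(0 13 6 4 12)(1 9 16 10 14)(5 17 8 11 7)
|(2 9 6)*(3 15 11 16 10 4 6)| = 9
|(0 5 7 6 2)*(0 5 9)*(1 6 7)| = 4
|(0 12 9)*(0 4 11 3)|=|(0 12 9 4 11 3)|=6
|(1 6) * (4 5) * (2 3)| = 2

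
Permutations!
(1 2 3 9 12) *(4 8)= (1 2 3 9 12)(4 8)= [0, 2, 3, 9, 8, 5, 6, 7, 4, 12, 10, 11, 1]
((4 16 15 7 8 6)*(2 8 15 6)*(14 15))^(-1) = (2 8)(4 6 16)(7 15 14)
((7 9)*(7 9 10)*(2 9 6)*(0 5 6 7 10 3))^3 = (10)(0 2 3 6 7 5 9)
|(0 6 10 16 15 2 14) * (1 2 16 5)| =|(0 6 10 5 1 2 14)(15 16)| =14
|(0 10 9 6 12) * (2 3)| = |(0 10 9 6 12)(2 3)| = 10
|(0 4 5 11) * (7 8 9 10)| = |(0 4 5 11)(7 8 9 10)| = 4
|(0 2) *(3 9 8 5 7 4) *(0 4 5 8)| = 10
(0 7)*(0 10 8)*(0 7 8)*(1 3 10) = [8, 3, 2, 10, 4, 5, 6, 1, 7, 9, 0] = (0 8 7 1 3 10)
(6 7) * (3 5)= (3 5)(6 7)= [0, 1, 2, 5, 4, 3, 7, 6]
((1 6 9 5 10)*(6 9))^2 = ((1 9 5 10))^2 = (1 5)(9 10)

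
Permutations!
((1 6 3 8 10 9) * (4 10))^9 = (1 3 4 9 6 8 10)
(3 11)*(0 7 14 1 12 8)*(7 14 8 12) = [14, 7, 2, 11, 4, 5, 6, 8, 0, 9, 10, 3, 12, 13, 1] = (0 14 1 7 8)(3 11)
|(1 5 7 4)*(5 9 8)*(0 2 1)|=8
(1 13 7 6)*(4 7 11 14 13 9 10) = (1 9 10 4 7 6)(11 14 13) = [0, 9, 2, 3, 7, 5, 1, 6, 8, 10, 4, 14, 12, 11, 13]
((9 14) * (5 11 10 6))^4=(14)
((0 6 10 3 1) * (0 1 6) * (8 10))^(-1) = ((3 6 8 10))^(-1) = (3 10 8 6)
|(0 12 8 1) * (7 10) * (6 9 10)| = 4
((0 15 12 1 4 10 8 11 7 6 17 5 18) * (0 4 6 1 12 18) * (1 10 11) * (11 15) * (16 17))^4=(0 8 17 7 6)(1 5 10 16 11)(4 15 18)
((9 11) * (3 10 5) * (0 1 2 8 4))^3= (0 8 1 4 2)(9 11)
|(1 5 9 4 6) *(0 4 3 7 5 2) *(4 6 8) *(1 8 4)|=|(0 6 8 1 2)(3 7 5 9)|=20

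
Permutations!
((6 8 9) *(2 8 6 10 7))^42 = ((2 8 9 10 7))^42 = (2 9 7 8 10)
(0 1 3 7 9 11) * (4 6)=(0 1 3 7 9 11)(4 6)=[1, 3, 2, 7, 6, 5, 4, 9, 8, 11, 10, 0]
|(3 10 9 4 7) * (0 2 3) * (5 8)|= |(0 2 3 10 9 4 7)(5 8)|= 14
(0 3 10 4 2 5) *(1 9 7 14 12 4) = (0 3 10 1 9 7 14 12 4 2 5) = [3, 9, 5, 10, 2, 0, 6, 14, 8, 7, 1, 11, 4, 13, 12]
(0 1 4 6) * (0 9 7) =(0 1 4 6 9 7) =[1, 4, 2, 3, 6, 5, 9, 0, 8, 7]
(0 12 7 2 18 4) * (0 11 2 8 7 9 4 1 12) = (1 12 9 4 11 2 18)(7 8) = [0, 12, 18, 3, 11, 5, 6, 8, 7, 4, 10, 2, 9, 13, 14, 15, 16, 17, 1]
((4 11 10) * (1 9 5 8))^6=(11)(1 5)(8 9)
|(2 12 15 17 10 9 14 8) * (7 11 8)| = |(2 12 15 17 10 9 14 7 11 8)| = 10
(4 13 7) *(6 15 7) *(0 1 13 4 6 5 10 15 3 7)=(0 1 13 5 10 15)(3 7 6)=[1, 13, 2, 7, 4, 10, 3, 6, 8, 9, 15, 11, 12, 5, 14, 0]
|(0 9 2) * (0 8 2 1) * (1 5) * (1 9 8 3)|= 10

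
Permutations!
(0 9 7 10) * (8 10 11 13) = (0 9 7 11 13 8 10) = [9, 1, 2, 3, 4, 5, 6, 11, 10, 7, 0, 13, 12, 8]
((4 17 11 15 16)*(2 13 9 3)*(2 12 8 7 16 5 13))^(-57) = (3 7 17 5)(4 15 9 8)(11 13 12 16)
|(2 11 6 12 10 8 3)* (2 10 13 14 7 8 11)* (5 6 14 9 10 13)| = 24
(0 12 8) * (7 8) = (0 12 7 8) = [12, 1, 2, 3, 4, 5, 6, 8, 0, 9, 10, 11, 7]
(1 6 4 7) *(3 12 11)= (1 6 4 7)(3 12 11)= [0, 6, 2, 12, 7, 5, 4, 1, 8, 9, 10, 3, 11]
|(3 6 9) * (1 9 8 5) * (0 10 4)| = 6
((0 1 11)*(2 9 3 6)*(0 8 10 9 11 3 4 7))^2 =((0 1 3 6 2 11 8 10 9 4 7))^2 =(0 3 2 8 9 7 1 6 11 10 4)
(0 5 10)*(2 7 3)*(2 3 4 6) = (0 5 10)(2 7 4 6) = [5, 1, 7, 3, 6, 10, 2, 4, 8, 9, 0]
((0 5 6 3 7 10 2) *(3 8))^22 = (0 10 3 6)(2 7 8 5)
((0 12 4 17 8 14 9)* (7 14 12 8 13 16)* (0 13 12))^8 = ((0 8)(4 17 12)(7 14 9 13 16))^8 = (4 12 17)(7 13 14 16 9)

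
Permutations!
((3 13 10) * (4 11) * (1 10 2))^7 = ((1 10 3 13 2)(4 11))^7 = (1 3 2 10 13)(4 11)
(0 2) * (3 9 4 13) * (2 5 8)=(0 5 8 2)(3 9 4 13)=[5, 1, 0, 9, 13, 8, 6, 7, 2, 4, 10, 11, 12, 3]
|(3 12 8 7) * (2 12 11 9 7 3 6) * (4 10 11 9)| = |(2 12 8 3 9 7 6)(4 10 11)| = 21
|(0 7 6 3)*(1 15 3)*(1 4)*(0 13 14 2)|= 10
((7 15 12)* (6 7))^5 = (6 7 15 12)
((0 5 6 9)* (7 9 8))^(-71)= ((0 5 6 8 7 9))^(-71)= (0 5 6 8 7 9)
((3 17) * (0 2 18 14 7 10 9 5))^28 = ((0 2 18 14 7 10 9 5)(3 17))^28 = (0 7)(2 10)(5 14)(9 18)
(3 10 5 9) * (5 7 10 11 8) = (3 11 8 5 9)(7 10) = [0, 1, 2, 11, 4, 9, 6, 10, 5, 3, 7, 8]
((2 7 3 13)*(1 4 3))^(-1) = ((1 4 3 13 2 7))^(-1) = (1 7 2 13 3 4)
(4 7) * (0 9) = [9, 1, 2, 3, 7, 5, 6, 4, 8, 0] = (0 9)(4 7)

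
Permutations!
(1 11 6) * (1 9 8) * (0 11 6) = [11, 6, 2, 3, 4, 5, 9, 7, 1, 8, 10, 0] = (0 11)(1 6 9 8)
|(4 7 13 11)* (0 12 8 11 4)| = 12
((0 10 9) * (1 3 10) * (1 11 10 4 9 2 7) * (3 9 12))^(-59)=(0 7 11 1 10 9 2)(3 4 12)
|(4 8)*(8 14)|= 3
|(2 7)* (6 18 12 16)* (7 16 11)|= |(2 16 6 18 12 11 7)|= 7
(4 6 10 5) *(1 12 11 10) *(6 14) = (1 12 11 10 5 4 14 6) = [0, 12, 2, 3, 14, 4, 1, 7, 8, 9, 5, 10, 11, 13, 6]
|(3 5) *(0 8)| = 2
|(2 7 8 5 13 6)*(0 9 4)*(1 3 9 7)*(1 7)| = 30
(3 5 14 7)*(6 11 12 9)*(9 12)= (3 5 14 7)(6 11 9)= [0, 1, 2, 5, 4, 14, 11, 3, 8, 6, 10, 9, 12, 13, 7]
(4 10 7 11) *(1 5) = (1 5)(4 10 7 11) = [0, 5, 2, 3, 10, 1, 6, 11, 8, 9, 7, 4]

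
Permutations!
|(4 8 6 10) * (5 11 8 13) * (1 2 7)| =21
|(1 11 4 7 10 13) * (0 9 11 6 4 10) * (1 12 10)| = |(0 9 11 1 6 4 7)(10 13 12)| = 21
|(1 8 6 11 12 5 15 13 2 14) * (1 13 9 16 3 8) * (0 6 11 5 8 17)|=24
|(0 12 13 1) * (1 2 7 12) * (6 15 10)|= |(0 1)(2 7 12 13)(6 15 10)|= 12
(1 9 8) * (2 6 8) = (1 9 2 6 8) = [0, 9, 6, 3, 4, 5, 8, 7, 1, 2]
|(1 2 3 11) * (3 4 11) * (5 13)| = 4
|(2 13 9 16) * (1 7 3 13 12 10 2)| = 6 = |(1 7 3 13 9 16)(2 12 10)|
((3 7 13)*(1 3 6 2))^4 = (1 6 7)(2 13 3)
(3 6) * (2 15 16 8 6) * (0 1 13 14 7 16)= (0 1 13 14 7 16 8 6 3 2 15)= [1, 13, 15, 2, 4, 5, 3, 16, 6, 9, 10, 11, 12, 14, 7, 0, 8]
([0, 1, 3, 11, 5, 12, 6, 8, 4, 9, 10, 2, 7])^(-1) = [0, 1, 11, 2, 8, 4, 6, 12, 7, 9, 10, 3, 5]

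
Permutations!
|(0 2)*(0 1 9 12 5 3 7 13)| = |(0 2 1 9 12 5 3 7 13)| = 9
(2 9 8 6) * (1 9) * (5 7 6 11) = (1 9 8 11 5 7 6 2) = [0, 9, 1, 3, 4, 7, 2, 6, 11, 8, 10, 5]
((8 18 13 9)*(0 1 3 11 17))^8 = ((0 1 3 11 17)(8 18 13 9))^8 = (18)(0 11 1 17 3)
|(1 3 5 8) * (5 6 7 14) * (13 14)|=8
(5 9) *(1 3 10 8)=(1 3 10 8)(5 9)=[0, 3, 2, 10, 4, 9, 6, 7, 1, 5, 8]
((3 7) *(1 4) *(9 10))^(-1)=(1 4)(3 7)(9 10)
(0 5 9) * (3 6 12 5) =(0 3 6 12 5 9) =[3, 1, 2, 6, 4, 9, 12, 7, 8, 0, 10, 11, 5]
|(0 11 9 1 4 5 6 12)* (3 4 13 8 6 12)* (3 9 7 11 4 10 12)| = 30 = |(0 4 5 3 10 12)(1 13 8 6 9)(7 11)|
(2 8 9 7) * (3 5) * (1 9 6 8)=[0, 9, 1, 5, 4, 3, 8, 2, 6, 7]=(1 9 7 2)(3 5)(6 8)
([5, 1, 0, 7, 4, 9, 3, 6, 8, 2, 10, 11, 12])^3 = (12)(0 2 9 5)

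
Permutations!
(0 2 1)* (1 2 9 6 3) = (0 9 6 3 1) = [9, 0, 2, 1, 4, 5, 3, 7, 8, 6]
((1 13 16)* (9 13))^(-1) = (1 16 13 9)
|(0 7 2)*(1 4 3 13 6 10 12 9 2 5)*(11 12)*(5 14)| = |(0 7 14 5 1 4 3 13 6 10 11 12 9 2)| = 14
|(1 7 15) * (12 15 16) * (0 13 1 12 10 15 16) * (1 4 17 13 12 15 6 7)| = |(0 12 16 10 6 7)(4 17 13)| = 6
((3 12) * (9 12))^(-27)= (12)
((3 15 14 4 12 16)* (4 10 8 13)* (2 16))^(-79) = ((2 16 3 15 14 10 8 13 4 12))^(-79) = (2 16 3 15 14 10 8 13 4 12)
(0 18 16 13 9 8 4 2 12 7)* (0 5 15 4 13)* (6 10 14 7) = (0 18 16)(2 12 6 10 14 7 5 15 4)(8 13 9) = [18, 1, 12, 3, 2, 15, 10, 5, 13, 8, 14, 11, 6, 9, 7, 4, 0, 17, 16]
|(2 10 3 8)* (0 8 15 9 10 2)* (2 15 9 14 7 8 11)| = 21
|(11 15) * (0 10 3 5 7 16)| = |(0 10 3 5 7 16)(11 15)| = 6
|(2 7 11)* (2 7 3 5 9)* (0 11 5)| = 7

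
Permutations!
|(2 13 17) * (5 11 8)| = 3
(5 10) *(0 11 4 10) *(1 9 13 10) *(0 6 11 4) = (0 4 1 9 13 10 5 6 11) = [4, 9, 2, 3, 1, 6, 11, 7, 8, 13, 5, 0, 12, 10]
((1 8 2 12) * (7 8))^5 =(12)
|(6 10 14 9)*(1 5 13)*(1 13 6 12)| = |(1 5 6 10 14 9 12)| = 7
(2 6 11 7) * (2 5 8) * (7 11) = (11)(2 6 7 5 8) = [0, 1, 6, 3, 4, 8, 7, 5, 2, 9, 10, 11]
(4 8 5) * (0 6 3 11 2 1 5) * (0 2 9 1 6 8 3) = (0 8 2 6)(1 5 4 3 11 9) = [8, 5, 6, 11, 3, 4, 0, 7, 2, 1, 10, 9]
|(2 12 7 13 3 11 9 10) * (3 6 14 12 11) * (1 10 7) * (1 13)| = 12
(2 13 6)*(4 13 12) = (2 12 4 13 6) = [0, 1, 12, 3, 13, 5, 2, 7, 8, 9, 10, 11, 4, 6]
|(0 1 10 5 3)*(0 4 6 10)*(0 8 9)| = 20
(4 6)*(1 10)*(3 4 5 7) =(1 10)(3 4 6 5 7) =[0, 10, 2, 4, 6, 7, 5, 3, 8, 9, 1]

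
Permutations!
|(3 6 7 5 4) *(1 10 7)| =7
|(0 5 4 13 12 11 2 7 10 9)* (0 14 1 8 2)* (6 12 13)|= 42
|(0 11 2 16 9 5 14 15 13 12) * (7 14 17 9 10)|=30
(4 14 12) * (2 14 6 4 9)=(2 14 12 9)(4 6)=[0, 1, 14, 3, 6, 5, 4, 7, 8, 2, 10, 11, 9, 13, 12]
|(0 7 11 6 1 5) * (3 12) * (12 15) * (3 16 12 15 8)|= 6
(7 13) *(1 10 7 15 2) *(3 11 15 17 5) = (1 10 7 13 17 5 3 11 15 2) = [0, 10, 1, 11, 4, 3, 6, 13, 8, 9, 7, 15, 12, 17, 14, 2, 16, 5]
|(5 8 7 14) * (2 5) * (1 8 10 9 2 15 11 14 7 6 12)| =12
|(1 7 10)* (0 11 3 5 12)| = 15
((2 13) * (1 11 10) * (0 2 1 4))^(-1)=(0 4 10 11 1 13 2)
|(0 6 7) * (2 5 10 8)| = |(0 6 7)(2 5 10 8)| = 12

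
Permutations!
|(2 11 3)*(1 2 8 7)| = |(1 2 11 3 8 7)| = 6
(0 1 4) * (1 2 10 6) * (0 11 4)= (0 2 10 6 1)(4 11)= [2, 0, 10, 3, 11, 5, 1, 7, 8, 9, 6, 4]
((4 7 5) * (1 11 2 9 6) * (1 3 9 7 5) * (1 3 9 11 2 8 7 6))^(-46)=((1 2 6 9)(3 11 8 7)(4 5))^(-46)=(1 6)(2 9)(3 8)(7 11)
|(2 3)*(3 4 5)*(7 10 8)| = 12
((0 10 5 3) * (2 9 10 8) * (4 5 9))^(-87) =(0 4)(2 3)(5 8)(9 10)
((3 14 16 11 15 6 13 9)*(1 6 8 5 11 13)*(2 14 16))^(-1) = (1 6)(2 14)(3 9 13 16)(5 8 15 11)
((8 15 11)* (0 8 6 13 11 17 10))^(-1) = ((0 8 15 17 10)(6 13 11))^(-1) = (0 10 17 15 8)(6 11 13)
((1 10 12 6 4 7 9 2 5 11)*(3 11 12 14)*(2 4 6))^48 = ((1 10 14 3 11)(2 5 12)(4 7 9))^48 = (1 3 10 11 14)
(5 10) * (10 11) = (5 11 10) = [0, 1, 2, 3, 4, 11, 6, 7, 8, 9, 5, 10]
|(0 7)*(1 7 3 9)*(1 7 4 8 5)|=4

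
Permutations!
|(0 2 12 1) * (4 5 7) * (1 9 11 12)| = 3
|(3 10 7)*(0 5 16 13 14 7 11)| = 9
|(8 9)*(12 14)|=|(8 9)(12 14)|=2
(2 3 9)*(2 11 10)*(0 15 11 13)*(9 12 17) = (0 15 11 10 2 3 12 17 9 13) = [15, 1, 3, 12, 4, 5, 6, 7, 8, 13, 2, 10, 17, 0, 14, 11, 16, 9]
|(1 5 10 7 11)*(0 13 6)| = |(0 13 6)(1 5 10 7 11)| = 15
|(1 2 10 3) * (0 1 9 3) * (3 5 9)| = 4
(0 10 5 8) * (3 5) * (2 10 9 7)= [9, 1, 10, 5, 4, 8, 6, 2, 0, 7, 3]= (0 9 7 2 10 3 5 8)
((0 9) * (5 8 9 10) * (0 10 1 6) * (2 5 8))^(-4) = ((0 1 6)(2 5)(8 9 10))^(-4) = (0 6 1)(8 10 9)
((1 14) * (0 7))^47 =(0 7)(1 14)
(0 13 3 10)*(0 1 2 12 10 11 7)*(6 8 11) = (0 13 3 6 8 11 7)(1 2 12 10) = [13, 2, 12, 6, 4, 5, 8, 0, 11, 9, 1, 7, 10, 3]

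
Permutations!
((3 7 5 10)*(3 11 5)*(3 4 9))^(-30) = ((3 7 4 9)(5 10 11))^(-30) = (11)(3 4)(7 9)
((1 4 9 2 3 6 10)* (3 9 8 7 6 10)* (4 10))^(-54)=((1 10)(2 9)(3 4 8 7 6))^(-54)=(10)(3 4 8 7 6)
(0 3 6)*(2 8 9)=[3, 1, 8, 6, 4, 5, 0, 7, 9, 2]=(0 3 6)(2 8 9)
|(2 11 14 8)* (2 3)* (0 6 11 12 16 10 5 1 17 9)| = 14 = |(0 6 11 14 8 3 2 12 16 10 5 1 17 9)|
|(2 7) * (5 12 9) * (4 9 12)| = |(12)(2 7)(4 9 5)| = 6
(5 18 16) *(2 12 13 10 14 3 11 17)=[0, 1, 12, 11, 4, 18, 6, 7, 8, 9, 14, 17, 13, 10, 3, 15, 5, 2, 16]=(2 12 13 10 14 3 11 17)(5 18 16)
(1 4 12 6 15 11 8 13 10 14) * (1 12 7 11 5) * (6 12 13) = (1 4 7 11 8 6 15 5)(10 14 13) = [0, 4, 2, 3, 7, 1, 15, 11, 6, 9, 14, 8, 12, 10, 13, 5]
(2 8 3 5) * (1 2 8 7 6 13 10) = (1 2 7 6 13 10)(3 5 8) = [0, 2, 7, 5, 4, 8, 13, 6, 3, 9, 1, 11, 12, 10]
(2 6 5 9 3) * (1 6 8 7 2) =(1 6 5 9 3)(2 8 7) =[0, 6, 8, 1, 4, 9, 5, 2, 7, 3]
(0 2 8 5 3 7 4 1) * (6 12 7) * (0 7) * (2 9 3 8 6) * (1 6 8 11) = (0 9 3 2 8 5 11 1 7 4 6 12) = [9, 7, 8, 2, 6, 11, 12, 4, 5, 3, 10, 1, 0]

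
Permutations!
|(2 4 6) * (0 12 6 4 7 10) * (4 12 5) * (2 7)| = |(0 5 4 12 6 7 10)| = 7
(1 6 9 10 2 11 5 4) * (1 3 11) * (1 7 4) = (1 6 9 10 2 7 4 3 11 5) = [0, 6, 7, 11, 3, 1, 9, 4, 8, 10, 2, 5]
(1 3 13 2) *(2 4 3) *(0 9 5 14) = (0 9 5 14)(1 2)(3 13 4) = [9, 2, 1, 13, 3, 14, 6, 7, 8, 5, 10, 11, 12, 4, 0]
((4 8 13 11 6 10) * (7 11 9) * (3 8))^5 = (3 11 8 6 13 10 9 4 7)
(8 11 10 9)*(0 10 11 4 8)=[10, 1, 2, 3, 8, 5, 6, 7, 4, 0, 9, 11]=(11)(0 10 9)(4 8)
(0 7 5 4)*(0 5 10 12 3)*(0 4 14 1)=(0 7 10 12 3 4 5 14 1)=[7, 0, 2, 4, 5, 14, 6, 10, 8, 9, 12, 11, 3, 13, 1]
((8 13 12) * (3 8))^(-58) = ((3 8 13 12))^(-58) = (3 13)(8 12)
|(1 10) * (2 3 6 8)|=4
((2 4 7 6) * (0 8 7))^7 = (0 8 7 6 2 4) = ((0 8 7 6 2 4))^7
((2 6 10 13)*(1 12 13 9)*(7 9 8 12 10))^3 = ((1 10 8 12 13 2 6 7 9))^3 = (1 12 6)(2 9 8)(7 10 13)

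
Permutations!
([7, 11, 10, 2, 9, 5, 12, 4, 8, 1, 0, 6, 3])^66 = [0, 1, 2, 3, 4, 5, 6, 7, 8, 9, 10, 11, 12]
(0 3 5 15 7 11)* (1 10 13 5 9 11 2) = (0 3 9 11)(1 10 13 5 15 7 2) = [3, 10, 1, 9, 4, 15, 6, 2, 8, 11, 13, 0, 12, 5, 14, 7]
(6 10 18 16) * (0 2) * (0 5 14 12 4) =[2, 1, 5, 3, 0, 14, 10, 7, 8, 9, 18, 11, 4, 13, 12, 15, 6, 17, 16] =(0 2 5 14 12 4)(6 10 18 16)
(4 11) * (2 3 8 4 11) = (11)(2 3 8 4) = [0, 1, 3, 8, 2, 5, 6, 7, 4, 9, 10, 11]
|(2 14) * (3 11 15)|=6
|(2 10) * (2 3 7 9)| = |(2 10 3 7 9)| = 5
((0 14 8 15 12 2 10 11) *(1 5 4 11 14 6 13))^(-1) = (0 11 4 5 1 13 6)(2 12 15 8 14 10)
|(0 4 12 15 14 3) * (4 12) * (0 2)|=6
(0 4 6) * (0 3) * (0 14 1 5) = (0 4 6 3 14 1 5) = [4, 5, 2, 14, 6, 0, 3, 7, 8, 9, 10, 11, 12, 13, 1]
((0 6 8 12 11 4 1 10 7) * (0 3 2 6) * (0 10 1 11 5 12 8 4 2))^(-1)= (0 3 7 10)(2 11 4 6)(5 12)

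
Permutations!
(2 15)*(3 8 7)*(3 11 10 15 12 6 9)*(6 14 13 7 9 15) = (2 12 14 13 7 11 10 6 15)(3 8 9) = [0, 1, 12, 8, 4, 5, 15, 11, 9, 3, 6, 10, 14, 7, 13, 2]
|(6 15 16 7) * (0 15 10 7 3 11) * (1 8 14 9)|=60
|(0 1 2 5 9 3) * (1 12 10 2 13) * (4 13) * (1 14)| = 28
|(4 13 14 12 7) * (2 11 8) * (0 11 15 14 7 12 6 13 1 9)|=12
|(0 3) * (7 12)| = 2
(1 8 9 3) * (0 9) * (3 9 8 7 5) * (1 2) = (9)(0 8)(1 7 5 3 2) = [8, 7, 1, 2, 4, 3, 6, 5, 0, 9]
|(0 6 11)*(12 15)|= 6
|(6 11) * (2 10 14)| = |(2 10 14)(6 11)| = 6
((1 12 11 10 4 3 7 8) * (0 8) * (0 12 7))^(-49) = ((0 8 1 7 12 11 10 4 3))^(-49) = (0 11 8 10 1 4 7 3 12)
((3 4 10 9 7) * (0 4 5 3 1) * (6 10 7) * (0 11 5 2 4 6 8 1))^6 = ((0 6 10 9 8 1 11 5 3 2 4 7))^6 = (0 11)(1 7)(2 9)(3 10)(4 8)(5 6)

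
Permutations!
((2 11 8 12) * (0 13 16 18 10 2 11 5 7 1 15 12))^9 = ((0 13 16 18 10 2 5 7 1 15 12 11 8))^9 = (0 15 2 13 12 5 16 11 7 18 8 1 10)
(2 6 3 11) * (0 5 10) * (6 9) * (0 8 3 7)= (0 5 10 8 3 11 2 9 6 7)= [5, 1, 9, 11, 4, 10, 7, 0, 3, 6, 8, 2]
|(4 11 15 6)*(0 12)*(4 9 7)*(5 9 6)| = 6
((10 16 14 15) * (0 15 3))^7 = (0 15 10 16 14 3)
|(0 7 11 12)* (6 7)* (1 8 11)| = 7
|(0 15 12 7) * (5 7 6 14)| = |(0 15 12 6 14 5 7)| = 7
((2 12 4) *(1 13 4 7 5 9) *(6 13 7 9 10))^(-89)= (1 7 5 10 6 13 4 2 12 9)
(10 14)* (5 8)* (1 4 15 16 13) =(1 4 15 16 13)(5 8)(10 14) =[0, 4, 2, 3, 15, 8, 6, 7, 5, 9, 14, 11, 12, 1, 10, 16, 13]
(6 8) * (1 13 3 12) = (1 13 3 12)(6 8) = [0, 13, 2, 12, 4, 5, 8, 7, 6, 9, 10, 11, 1, 3]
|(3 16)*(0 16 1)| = |(0 16 3 1)| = 4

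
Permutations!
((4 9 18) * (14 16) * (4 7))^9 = ((4 9 18 7)(14 16))^9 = (4 9 18 7)(14 16)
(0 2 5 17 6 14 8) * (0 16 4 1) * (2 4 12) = (0 4 1)(2 5 17 6 14 8 16 12) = [4, 0, 5, 3, 1, 17, 14, 7, 16, 9, 10, 11, 2, 13, 8, 15, 12, 6]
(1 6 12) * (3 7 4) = (1 6 12)(3 7 4) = [0, 6, 2, 7, 3, 5, 12, 4, 8, 9, 10, 11, 1]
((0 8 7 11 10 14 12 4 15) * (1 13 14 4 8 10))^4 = ((0 10 4 15)(1 13 14 12 8 7 11))^4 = (15)(1 8 13 7 14 11 12)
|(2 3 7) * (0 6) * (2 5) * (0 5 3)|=4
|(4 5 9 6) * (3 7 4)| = |(3 7 4 5 9 6)| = 6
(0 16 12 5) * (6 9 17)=(0 16 12 5)(6 9 17)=[16, 1, 2, 3, 4, 0, 9, 7, 8, 17, 10, 11, 5, 13, 14, 15, 12, 6]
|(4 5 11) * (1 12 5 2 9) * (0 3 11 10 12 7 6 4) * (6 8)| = 21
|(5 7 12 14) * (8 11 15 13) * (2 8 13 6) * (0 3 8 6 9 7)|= |(0 3 8 11 15 9 7 12 14 5)(2 6)|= 10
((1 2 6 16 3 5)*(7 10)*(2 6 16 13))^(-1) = ((1 6 13 2 16 3 5)(7 10))^(-1) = (1 5 3 16 2 13 6)(7 10)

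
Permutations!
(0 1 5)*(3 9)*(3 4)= (0 1 5)(3 9 4)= [1, 5, 2, 9, 3, 0, 6, 7, 8, 4]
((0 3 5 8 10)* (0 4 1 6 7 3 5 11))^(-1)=(0 11 3 7 6 1 4 10 8 5)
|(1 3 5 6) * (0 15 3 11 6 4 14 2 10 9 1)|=|(0 15 3 5 4 14 2 10 9 1 11 6)|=12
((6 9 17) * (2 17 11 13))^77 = ((2 17 6 9 11 13))^77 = (2 13 11 9 6 17)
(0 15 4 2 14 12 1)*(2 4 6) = (0 15 6 2 14 12 1) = [15, 0, 14, 3, 4, 5, 2, 7, 8, 9, 10, 11, 1, 13, 12, 6]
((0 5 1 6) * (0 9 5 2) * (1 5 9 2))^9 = (9)(0 1 6 2)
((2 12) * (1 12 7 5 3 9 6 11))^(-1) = (1 11 6 9 3 5 7 2 12)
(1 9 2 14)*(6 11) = (1 9 2 14)(6 11) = [0, 9, 14, 3, 4, 5, 11, 7, 8, 2, 10, 6, 12, 13, 1]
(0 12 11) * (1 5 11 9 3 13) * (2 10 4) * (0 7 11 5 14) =(0 12 9 3 13 1 14)(2 10 4)(7 11) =[12, 14, 10, 13, 2, 5, 6, 11, 8, 3, 4, 7, 9, 1, 0]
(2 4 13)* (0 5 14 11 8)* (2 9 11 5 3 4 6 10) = [3, 1, 6, 4, 13, 14, 10, 7, 0, 11, 2, 8, 12, 9, 5] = (0 3 4 13 9 11 8)(2 6 10)(5 14)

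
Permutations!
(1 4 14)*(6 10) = (1 4 14)(6 10) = [0, 4, 2, 3, 14, 5, 10, 7, 8, 9, 6, 11, 12, 13, 1]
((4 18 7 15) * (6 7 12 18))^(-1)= (4 15 7 6)(12 18)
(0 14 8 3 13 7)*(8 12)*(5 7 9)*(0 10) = [14, 1, 2, 13, 4, 7, 6, 10, 3, 5, 0, 11, 8, 9, 12] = (0 14 12 8 3 13 9 5 7 10)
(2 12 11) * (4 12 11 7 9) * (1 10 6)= [0, 10, 11, 3, 12, 5, 1, 9, 8, 4, 6, 2, 7]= (1 10 6)(2 11)(4 12 7 9)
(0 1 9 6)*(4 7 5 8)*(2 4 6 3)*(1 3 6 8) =(0 3 2 4 7 5 1 9 6) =[3, 9, 4, 2, 7, 1, 0, 5, 8, 6]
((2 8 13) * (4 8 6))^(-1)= ((2 6 4 8 13))^(-1)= (2 13 8 4 6)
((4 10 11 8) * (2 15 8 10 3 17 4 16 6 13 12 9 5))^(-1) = (2 5 9 12 13 6 16 8 15)(3 4 17)(10 11)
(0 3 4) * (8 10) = (0 3 4)(8 10) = [3, 1, 2, 4, 0, 5, 6, 7, 10, 9, 8]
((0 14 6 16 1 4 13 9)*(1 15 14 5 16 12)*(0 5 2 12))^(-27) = (0 15 9 1)(2 14 5 4)(6 16 13 12)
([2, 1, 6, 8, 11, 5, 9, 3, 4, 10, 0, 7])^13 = [9, 1, 10, 11, 3, 5, 0, 4, 7, 2, 6, 8]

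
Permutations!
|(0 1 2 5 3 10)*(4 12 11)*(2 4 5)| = |(0 1 4 12 11 5 3 10)| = 8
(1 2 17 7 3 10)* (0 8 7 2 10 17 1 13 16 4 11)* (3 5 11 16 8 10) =(0 10 13 8 7 5 11)(1 3 17 2)(4 16) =[10, 3, 1, 17, 16, 11, 6, 5, 7, 9, 13, 0, 12, 8, 14, 15, 4, 2]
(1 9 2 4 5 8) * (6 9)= (1 6 9 2 4 5 8)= [0, 6, 4, 3, 5, 8, 9, 7, 1, 2]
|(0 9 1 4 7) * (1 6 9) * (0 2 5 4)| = 4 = |(0 1)(2 5 4 7)(6 9)|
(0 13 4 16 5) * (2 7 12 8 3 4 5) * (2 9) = (0 13 5)(2 7 12 8 3 4 16 9) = [13, 1, 7, 4, 16, 0, 6, 12, 3, 2, 10, 11, 8, 5, 14, 15, 9]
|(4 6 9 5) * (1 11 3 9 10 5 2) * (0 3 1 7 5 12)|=|(0 3 9 2 7 5 4 6 10 12)(1 11)|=10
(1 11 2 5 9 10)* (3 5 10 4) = [0, 11, 10, 5, 3, 9, 6, 7, 8, 4, 1, 2] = (1 11 2 10)(3 5 9 4)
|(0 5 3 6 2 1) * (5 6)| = 4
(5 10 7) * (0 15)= [15, 1, 2, 3, 4, 10, 6, 5, 8, 9, 7, 11, 12, 13, 14, 0]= (0 15)(5 10 7)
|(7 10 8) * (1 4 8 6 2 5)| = 8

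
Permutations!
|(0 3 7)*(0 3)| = |(3 7)| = 2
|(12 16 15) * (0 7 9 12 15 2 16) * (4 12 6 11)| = 14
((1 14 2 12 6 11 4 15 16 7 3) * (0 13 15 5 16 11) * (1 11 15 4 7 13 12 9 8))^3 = ((0 12 6)(1 14 2 9 8)(3 11 7)(4 5 16 13))^3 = (1 9 14 8 2)(4 13 16 5)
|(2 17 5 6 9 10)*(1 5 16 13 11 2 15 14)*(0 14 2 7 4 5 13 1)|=26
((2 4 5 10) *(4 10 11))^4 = (4 5 11)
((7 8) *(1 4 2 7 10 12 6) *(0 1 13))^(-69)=((0 1 4 2 7 8 10 12 6 13))^(-69)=(0 1 4 2 7 8 10 12 6 13)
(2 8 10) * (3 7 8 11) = (2 11 3 7 8 10) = [0, 1, 11, 7, 4, 5, 6, 8, 10, 9, 2, 3]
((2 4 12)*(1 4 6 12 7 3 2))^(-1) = (1 12 6 2 3 7 4)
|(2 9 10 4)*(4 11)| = |(2 9 10 11 4)| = 5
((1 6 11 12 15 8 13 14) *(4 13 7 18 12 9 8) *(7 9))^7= (1 4 18 6 13 12 11 14 15 7)(8 9)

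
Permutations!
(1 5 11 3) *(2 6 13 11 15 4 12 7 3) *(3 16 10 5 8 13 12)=(1 8 13 11 2 6 12 7 16 10 5 15 4 3)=[0, 8, 6, 1, 3, 15, 12, 16, 13, 9, 5, 2, 7, 11, 14, 4, 10]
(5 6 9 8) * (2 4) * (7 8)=[0, 1, 4, 3, 2, 6, 9, 8, 5, 7]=(2 4)(5 6 9 7 8)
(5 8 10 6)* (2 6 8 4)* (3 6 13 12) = (2 13 12 3 6 5 4)(8 10) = [0, 1, 13, 6, 2, 4, 5, 7, 10, 9, 8, 11, 3, 12]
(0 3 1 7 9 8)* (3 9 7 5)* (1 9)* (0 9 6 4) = (0 1 5 3 6 4)(8 9) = [1, 5, 2, 6, 0, 3, 4, 7, 9, 8]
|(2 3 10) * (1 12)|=6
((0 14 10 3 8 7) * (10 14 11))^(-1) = ((14)(0 11 10 3 8 7))^(-1) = (14)(0 7 8 3 10 11)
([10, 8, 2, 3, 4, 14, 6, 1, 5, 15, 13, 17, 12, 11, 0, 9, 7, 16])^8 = [8, 17, 2, 3, 4, 7, 6, 11, 16, 9, 5, 0, 12, 14, 1, 15, 13, 10]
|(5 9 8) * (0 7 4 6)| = |(0 7 4 6)(5 9 8)| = 12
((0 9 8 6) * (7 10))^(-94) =((0 9 8 6)(7 10))^(-94) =(10)(0 8)(6 9)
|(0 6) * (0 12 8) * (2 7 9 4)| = 4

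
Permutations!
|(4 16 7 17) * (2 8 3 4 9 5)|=|(2 8 3 4 16 7 17 9 5)|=9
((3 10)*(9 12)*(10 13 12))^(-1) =((3 13 12 9 10))^(-1) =(3 10 9 12 13)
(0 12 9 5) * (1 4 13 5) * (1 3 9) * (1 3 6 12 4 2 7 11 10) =(0 4 13 5)(1 2 7 11 10)(3 9 6 12) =[4, 2, 7, 9, 13, 0, 12, 11, 8, 6, 1, 10, 3, 5]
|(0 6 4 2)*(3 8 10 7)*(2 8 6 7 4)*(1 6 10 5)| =10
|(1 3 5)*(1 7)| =4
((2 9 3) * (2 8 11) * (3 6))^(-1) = ((2 9 6 3 8 11))^(-1) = (2 11 8 3 6 9)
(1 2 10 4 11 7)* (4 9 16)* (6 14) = (1 2 10 9 16 4 11 7)(6 14) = [0, 2, 10, 3, 11, 5, 14, 1, 8, 16, 9, 7, 12, 13, 6, 15, 4]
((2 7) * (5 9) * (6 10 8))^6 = (10)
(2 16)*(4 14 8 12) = (2 16)(4 14 8 12) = [0, 1, 16, 3, 14, 5, 6, 7, 12, 9, 10, 11, 4, 13, 8, 15, 2]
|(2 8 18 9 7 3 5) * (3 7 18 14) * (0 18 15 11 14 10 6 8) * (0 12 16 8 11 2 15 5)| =|(0 18 9 5 15 2 12 16 8 10 6 11 14 3)| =14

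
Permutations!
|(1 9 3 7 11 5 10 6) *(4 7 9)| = 14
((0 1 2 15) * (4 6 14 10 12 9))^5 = ((0 1 2 15)(4 6 14 10 12 9))^5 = (0 1 2 15)(4 9 12 10 14 6)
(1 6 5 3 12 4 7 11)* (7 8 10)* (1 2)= (1 6 5 3 12 4 8 10 7 11 2)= [0, 6, 1, 12, 8, 3, 5, 11, 10, 9, 7, 2, 4]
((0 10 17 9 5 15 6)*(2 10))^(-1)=((0 2 10 17 9 5 15 6))^(-1)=(0 6 15 5 9 17 10 2)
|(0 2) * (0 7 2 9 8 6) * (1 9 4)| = |(0 4 1 9 8 6)(2 7)| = 6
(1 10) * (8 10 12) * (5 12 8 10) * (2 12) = (1 8 5 2 12 10) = [0, 8, 12, 3, 4, 2, 6, 7, 5, 9, 1, 11, 10]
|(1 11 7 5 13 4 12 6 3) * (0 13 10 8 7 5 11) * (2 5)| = 42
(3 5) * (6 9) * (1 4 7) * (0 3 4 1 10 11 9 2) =(0 3 5 4 7 10 11 9 6 2) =[3, 1, 0, 5, 7, 4, 2, 10, 8, 6, 11, 9]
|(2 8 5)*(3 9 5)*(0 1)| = 10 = |(0 1)(2 8 3 9 5)|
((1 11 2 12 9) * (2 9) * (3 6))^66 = ((1 11 9)(2 12)(3 6))^66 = (12)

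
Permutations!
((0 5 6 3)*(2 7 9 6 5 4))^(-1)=(0 3 6 9 7 2 4)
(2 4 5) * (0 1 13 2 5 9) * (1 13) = [13, 1, 4, 3, 9, 5, 6, 7, 8, 0, 10, 11, 12, 2] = (0 13 2 4 9)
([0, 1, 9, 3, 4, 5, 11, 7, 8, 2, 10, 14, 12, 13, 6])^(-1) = [0, 1, 9, 3, 4, 5, 14, 7, 8, 2, 10, 6, 12, 13, 11]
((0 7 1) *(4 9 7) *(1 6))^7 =(0 4 9 7 6 1)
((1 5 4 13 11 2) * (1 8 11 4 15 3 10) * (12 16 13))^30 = ((1 5 15 3 10)(2 8 11)(4 12 16 13))^30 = (4 16)(12 13)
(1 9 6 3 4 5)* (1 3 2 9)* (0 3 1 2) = (0 3 4 5 1 2 9 6) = [3, 2, 9, 4, 5, 1, 0, 7, 8, 6]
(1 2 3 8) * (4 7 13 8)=(1 2 3 4 7 13 8)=[0, 2, 3, 4, 7, 5, 6, 13, 1, 9, 10, 11, 12, 8]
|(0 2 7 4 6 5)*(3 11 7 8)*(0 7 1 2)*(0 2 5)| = |(0 2 8 3 11 1 5 7 4 6)| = 10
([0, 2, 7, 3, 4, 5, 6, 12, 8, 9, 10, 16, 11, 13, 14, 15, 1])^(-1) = [0, 16, 1, 3, 4, 5, 6, 2, 8, 9, 10, 12, 7, 13, 14, 15, 11]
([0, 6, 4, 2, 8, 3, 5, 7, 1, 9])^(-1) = [0, 8, 3, 5, 2, 6, 1, 7, 4, 9]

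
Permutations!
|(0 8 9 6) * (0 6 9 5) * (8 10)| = |(0 10 8 5)| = 4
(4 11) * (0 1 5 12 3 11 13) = (0 1 5 12 3 11 4 13) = [1, 5, 2, 11, 13, 12, 6, 7, 8, 9, 10, 4, 3, 0]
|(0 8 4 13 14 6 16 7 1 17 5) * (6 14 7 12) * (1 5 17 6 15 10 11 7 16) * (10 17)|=|(0 8 4 13 16 12 15 17 10 11 7 5)(1 6)|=12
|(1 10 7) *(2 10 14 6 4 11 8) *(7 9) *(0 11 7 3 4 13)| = |(0 11 8 2 10 9 3 4 7 1 14 6 13)| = 13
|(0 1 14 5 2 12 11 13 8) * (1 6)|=10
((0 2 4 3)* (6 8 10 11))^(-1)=(0 3 4 2)(6 11 10 8)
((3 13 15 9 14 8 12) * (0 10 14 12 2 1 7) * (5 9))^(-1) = ((0 10 14 8 2 1 7)(3 13 15 5 9 12))^(-1) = (0 7 1 2 8 14 10)(3 12 9 5 15 13)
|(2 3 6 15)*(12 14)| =|(2 3 6 15)(12 14)| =4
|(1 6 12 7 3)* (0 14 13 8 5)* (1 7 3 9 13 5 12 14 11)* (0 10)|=|(0 11 1 6 14 5 10)(3 7 9 13 8 12)|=42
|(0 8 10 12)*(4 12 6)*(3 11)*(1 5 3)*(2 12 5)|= |(0 8 10 6 4 5 3 11 1 2 12)|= 11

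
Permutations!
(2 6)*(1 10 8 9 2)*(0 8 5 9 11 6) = [8, 10, 0, 3, 4, 9, 1, 7, 11, 2, 5, 6] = (0 8 11 6 1 10 5 9 2)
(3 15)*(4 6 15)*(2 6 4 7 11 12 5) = (2 6 15 3 7 11 12 5) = [0, 1, 6, 7, 4, 2, 15, 11, 8, 9, 10, 12, 5, 13, 14, 3]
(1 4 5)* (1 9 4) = [0, 1, 2, 3, 5, 9, 6, 7, 8, 4] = (4 5 9)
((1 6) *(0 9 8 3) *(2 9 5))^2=((0 5 2 9 8 3)(1 6))^2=(0 2 8)(3 5 9)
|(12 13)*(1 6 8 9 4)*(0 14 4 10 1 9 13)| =10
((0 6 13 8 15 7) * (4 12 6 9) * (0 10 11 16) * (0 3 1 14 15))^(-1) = (0 8 13 6 12 4 9)(1 3 16 11 10 7 15 14)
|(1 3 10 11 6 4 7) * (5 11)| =|(1 3 10 5 11 6 4 7)| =8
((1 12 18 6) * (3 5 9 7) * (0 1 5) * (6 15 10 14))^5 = ((0 1 12 18 15 10 14 6 5 9 7 3))^5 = (0 10 7 18 5 1 14 3 15 9 12 6)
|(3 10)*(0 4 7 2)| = 4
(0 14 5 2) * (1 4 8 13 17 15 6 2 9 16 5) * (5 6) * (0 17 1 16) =[14, 4, 17, 3, 8, 9, 2, 7, 13, 0, 10, 11, 12, 1, 16, 5, 6, 15] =(0 14 16 6 2 17 15 5 9)(1 4 8 13)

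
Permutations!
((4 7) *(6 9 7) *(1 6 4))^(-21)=(1 7 9 6)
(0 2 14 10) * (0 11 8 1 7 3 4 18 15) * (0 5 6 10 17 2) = (1 7 3 4 18 15 5 6 10 11 8)(2 14 17) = [0, 7, 14, 4, 18, 6, 10, 3, 1, 9, 11, 8, 12, 13, 17, 5, 16, 2, 15]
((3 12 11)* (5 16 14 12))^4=(3 12 16)(5 11 14)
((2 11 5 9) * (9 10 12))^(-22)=(2 5 12)(9 11 10)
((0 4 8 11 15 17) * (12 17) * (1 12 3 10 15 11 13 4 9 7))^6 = (17)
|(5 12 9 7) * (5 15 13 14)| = |(5 12 9 7 15 13 14)| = 7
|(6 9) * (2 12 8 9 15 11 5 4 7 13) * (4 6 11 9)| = 30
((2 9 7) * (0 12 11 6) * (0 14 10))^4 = ((0 12 11 6 14 10)(2 9 7))^4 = (0 14 11)(2 9 7)(6 12 10)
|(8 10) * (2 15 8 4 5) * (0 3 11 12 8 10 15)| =|(0 3 11 12 8 15 10 4 5 2)| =10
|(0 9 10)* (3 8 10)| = |(0 9 3 8 10)| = 5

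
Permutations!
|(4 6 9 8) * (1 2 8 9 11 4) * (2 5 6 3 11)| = 15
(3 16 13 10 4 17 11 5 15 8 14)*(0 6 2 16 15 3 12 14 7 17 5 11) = [6, 1, 16, 15, 5, 3, 2, 17, 7, 9, 4, 11, 14, 10, 12, 8, 13, 0] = (0 6 2 16 13 10 4 5 3 15 8 7 17)(12 14)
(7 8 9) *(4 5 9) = [0, 1, 2, 3, 5, 9, 6, 8, 4, 7] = (4 5 9 7 8)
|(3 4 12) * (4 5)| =|(3 5 4 12)| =4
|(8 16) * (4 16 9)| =|(4 16 8 9)| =4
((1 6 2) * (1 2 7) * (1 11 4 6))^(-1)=(4 11 7 6)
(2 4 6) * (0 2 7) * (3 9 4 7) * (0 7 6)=(0 2 6 3 9 4)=[2, 1, 6, 9, 0, 5, 3, 7, 8, 4]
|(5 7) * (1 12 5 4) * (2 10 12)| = 7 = |(1 2 10 12 5 7 4)|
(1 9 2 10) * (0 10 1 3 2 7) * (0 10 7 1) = (0 7 10 3 2)(1 9) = [7, 9, 0, 2, 4, 5, 6, 10, 8, 1, 3]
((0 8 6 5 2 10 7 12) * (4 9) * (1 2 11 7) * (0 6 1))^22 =(0 1 10 8 2)(5 7 6 11 12)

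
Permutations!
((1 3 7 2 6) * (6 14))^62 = (1 7 14)(2 6 3)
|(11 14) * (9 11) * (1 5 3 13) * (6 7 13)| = |(1 5 3 6 7 13)(9 11 14)| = 6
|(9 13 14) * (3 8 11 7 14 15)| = |(3 8 11 7 14 9 13 15)| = 8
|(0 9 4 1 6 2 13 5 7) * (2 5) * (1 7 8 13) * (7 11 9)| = 6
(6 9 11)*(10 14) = (6 9 11)(10 14) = [0, 1, 2, 3, 4, 5, 9, 7, 8, 11, 14, 6, 12, 13, 10]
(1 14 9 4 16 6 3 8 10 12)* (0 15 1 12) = (0 15 1 14 9 4 16 6 3 8 10) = [15, 14, 2, 8, 16, 5, 3, 7, 10, 4, 0, 11, 12, 13, 9, 1, 6]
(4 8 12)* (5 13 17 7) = (4 8 12)(5 13 17 7) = [0, 1, 2, 3, 8, 13, 6, 5, 12, 9, 10, 11, 4, 17, 14, 15, 16, 7]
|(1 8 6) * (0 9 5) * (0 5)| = 6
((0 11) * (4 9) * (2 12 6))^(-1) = ((0 11)(2 12 6)(4 9))^(-1) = (0 11)(2 6 12)(4 9)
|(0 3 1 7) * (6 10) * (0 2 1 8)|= |(0 3 8)(1 7 2)(6 10)|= 6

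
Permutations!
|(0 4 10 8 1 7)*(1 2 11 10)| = |(0 4 1 7)(2 11 10 8)| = 4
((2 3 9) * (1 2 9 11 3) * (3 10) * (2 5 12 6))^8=((1 5 12 6 2)(3 11 10))^8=(1 6 5 2 12)(3 10 11)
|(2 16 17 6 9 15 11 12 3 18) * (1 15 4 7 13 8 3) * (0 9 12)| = 16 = |(0 9 4 7 13 8 3 18 2 16 17 6 12 1 15 11)|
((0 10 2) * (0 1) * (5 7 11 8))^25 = ((0 10 2 1)(5 7 11 8))^25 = (0 10 2 1)(5 7 11 8)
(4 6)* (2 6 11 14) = (2 6 4 11 14) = [0, 1, 6, 3, 11, 5, 4, 7, 8, 9, 10, 14, 12, 13, 2]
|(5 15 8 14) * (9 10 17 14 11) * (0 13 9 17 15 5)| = 9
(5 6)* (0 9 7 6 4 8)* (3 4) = (0 9 7 6 5 3 4 8) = [9, 1, 2, 4, 8, 3, 5, 6, 0, 7]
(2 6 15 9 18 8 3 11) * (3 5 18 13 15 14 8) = (2 6 14 8 5 18 3 11)(9 13 15) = [0, 1, 6, 11, 4, 18, 14, 7, 5, 13, 10, 2, 12, 15, 8, 9, 16, 17, 3]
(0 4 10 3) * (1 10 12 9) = (0 4 12 9 1 10 3) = [4, 10, 2, 0, 12, 5, 6, 7, 8, 1, 3, 11, 9]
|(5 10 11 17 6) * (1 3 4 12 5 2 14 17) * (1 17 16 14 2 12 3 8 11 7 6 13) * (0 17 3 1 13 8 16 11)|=|(0 17 8)(1 16 14 11 3 4)(5 10 7 6 12)|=30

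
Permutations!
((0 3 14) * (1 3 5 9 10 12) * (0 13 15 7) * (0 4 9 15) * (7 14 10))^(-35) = ((0 5 15 14 13)(1 3 10 12)(4 9 7))^(-35) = (15)(1 3 10 12)(4 9 7)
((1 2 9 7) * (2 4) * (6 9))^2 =((1 4 2 6 9 7))^2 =(1 2 9)(4 6 7)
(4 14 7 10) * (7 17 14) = (4 7 10)(14 17) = [0, 1, 2, 3, 7, 5, 6, 10, 8, 9, 4, 11, 12, 13, 17, 15, 16, 14]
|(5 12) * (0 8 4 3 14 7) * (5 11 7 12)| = 8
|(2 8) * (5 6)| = 2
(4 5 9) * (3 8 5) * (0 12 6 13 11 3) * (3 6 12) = (0 3 8 5 9 4)(6 13 11) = [3, 1, 2, 8, 0, 9, 13, 7, 5, 4, 10, 6, 12, 11]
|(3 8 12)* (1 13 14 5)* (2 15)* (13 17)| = |(1 17 13 14 5)(2 15)(3 8 12)| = 30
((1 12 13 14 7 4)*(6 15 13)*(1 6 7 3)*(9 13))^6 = ((1 12 7 4 6 15 9 13 14 3))^6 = (1 9 7 14 6)(3 15 12 13 4)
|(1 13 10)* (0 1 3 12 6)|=7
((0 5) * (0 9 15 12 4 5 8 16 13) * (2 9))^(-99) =(0 8 16 13)(2 12)(4 9)(5 15)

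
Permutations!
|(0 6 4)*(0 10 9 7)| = |(0 6 4 10 9 7)| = 6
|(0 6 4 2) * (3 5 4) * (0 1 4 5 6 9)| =6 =|(0 9)(1 4 2)(3 6)|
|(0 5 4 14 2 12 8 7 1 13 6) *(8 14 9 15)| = 30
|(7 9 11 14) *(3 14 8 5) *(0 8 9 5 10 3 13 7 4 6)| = |(0 8 10 3 14 4 6)(5 13 7)(9 11)| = 42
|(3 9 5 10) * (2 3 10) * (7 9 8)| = |(10)(2 3 8 7 9 5)| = 6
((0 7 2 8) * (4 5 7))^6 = ((0 4 5 7 2 8))^6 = (8)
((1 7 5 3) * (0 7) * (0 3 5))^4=(7)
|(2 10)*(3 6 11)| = 6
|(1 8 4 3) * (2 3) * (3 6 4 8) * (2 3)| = |(8)(1 2 6 4 3)| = 5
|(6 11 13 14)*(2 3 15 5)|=4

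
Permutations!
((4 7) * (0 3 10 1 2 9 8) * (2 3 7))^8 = (0 4 9)(1 10 3)(2 8 7)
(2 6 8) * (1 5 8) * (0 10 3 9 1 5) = (0 10 3 9 1)(2 6 5 8) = [10, 0, 6, 9, 4, 8, 5, 7, 2, 1, 3]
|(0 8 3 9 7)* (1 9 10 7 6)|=|(0 8 3 10 7)(1 9 6)|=15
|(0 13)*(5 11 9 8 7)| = 10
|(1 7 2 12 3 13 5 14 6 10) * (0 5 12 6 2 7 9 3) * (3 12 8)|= |(0 5 14 2 6 10 1 9 12)(3 13 8)|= 9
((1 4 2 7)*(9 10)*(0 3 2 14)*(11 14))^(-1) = (0 14 11 4 1 7 2 3)(9 10)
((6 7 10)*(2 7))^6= (2 10)(6 7)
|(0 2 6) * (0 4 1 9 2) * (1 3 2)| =|(1 9)(2 6 4 3)| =4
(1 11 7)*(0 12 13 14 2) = (0 12 13 14 2)(1 11 7) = [12, 11, 0, 3, 4, 5, 6, 1, 8, 9, 10, 7, 13, 14, 2]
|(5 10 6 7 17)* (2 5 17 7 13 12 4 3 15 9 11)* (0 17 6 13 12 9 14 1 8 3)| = |(0 17 6 12 4)(1 8 3 15 14)(2 5 10 13 9 11)| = 30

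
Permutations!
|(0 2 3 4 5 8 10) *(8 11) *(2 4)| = |(0 4 5 11 8 10)(2 3)| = 6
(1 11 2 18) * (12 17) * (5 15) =(1 11 2 18)(5 15)(12 17) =[0, 11, 18, 3, 4, 15, 6, 7, 8, 9, 10, 2, 17, 13, 14, 5, 16, 12, 1]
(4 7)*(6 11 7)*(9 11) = [0, 1, 2, 3, 6, 5, 9, 4, 8, 11, 10, 7] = (4 6 9 11 7)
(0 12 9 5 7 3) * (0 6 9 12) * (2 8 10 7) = (12)(2 8 10 7 3 6 9 5) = [0, 1, 8, 6, 4, 2, 9, 3, 10, 5, 7, 11, 12]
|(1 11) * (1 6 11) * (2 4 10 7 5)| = 10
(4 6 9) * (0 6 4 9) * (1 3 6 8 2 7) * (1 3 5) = [8, 5, 7, 6, 4, 1, 0, 3, 2, 9] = (9)(0 8 2 7 3 6)(1 5)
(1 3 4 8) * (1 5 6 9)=(1 3 4 8 5 6 9)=[0, 3, 2, 4, 8, 6, 9, 7, 5, 1]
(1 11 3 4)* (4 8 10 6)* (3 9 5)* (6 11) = [0, 6, 2, 8, 1, 3, 4, 7, 10, 5, 11, 9] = (1 6 4)(3 8 10 11 9 5)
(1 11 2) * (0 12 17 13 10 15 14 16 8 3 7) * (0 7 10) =(0 12 17 13)(1 11 2)(3 10 15 14 16 8) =[12, 11, 1, 10, 4, 5, 6, 7, 3, 9, 15, 2, 17, 0, 16, 14, 8, 13]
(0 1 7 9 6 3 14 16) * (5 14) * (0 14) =[1, 7, 2, 5, 4, 0, 3, 9, 8, 6, 10, 11, 12, 13, 16, 15, 14] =(0 1 7 9 6 3 5)(14 16)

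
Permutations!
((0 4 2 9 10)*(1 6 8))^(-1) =((0 4 2 9 10)(1 6 8))^(-1) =(0 10 9 2 4)(1 8 6)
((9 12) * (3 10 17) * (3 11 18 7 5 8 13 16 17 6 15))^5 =(3 10 6 15)(5 11 13 7 17 8 18 16)(9 12)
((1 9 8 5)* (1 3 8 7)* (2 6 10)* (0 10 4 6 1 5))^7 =((0 10 2 1 9 7 5 3 8)(4 6))^7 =(0 3 7 1 10 8 5 9 2)(4 6)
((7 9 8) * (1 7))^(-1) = (1 8 9 7)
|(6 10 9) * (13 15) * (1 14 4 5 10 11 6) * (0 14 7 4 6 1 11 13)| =|(0 14 6 13 15)(1 7 4 5 10 9 11)| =35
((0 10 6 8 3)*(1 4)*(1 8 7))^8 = (10)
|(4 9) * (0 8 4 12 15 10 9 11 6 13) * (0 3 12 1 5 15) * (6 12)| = 15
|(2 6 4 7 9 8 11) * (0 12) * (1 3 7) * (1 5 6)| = 42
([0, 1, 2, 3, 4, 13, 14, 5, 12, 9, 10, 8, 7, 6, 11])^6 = (5 12 11 6)(7 8 14 13)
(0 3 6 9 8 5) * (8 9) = (9)(0 3 6 8 5) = [3, 1, 2, 6, 4, 0, 8, 7, 5, 9]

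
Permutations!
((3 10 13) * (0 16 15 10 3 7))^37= ((0 16 15 10 13 7))^37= (0 16 15 10 13 7)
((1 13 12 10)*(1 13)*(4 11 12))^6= (4 11 12 10 13)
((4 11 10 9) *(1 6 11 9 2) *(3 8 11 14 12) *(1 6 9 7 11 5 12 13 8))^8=((1 9 4 7 11 10 2 6 14 13 8 5 12 3))^8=(1 14 4 8 11 12 2)(3 6 9 13 7 5 10)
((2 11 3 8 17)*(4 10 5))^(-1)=(2 17 8 3 11)(4 5 10)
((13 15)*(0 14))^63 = (0 14)(13 15)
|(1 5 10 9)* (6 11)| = |(1 5 10 9)(6 11)| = 4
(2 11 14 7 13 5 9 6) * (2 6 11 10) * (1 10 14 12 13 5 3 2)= (1 10)(2 14 7 5 9 11 12 13 3)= [0, 10, 14, 2, 4, 9, 6, 5, 8, 11, 1, 12, 13, 3, 7]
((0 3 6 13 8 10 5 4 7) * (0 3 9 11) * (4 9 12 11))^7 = (0 12 11)(3 4 5 8 6 7 9 10 13)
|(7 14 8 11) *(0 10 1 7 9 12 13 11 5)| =28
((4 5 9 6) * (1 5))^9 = (1 4 6 9 5)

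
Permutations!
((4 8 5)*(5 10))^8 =((4 8 10 5))^8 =(10)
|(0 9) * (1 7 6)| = 6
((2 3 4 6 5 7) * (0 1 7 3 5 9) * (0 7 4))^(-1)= (0 3 5 2 7 9 6 4 1)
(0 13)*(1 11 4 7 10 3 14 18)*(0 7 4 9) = (0 13 7 10 3 14 18 1 11 9) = [13, 11, 2, 14, 4, 5, 6, 10, 8, 0, 3, 9, 12, 7, 18, 15, 16, 17, 1]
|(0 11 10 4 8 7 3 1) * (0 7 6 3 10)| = 14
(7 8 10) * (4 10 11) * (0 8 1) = (0 8 11 4 10 7 1) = [8, 0, 2, 3, 10, 5, 6, 1, 11, 9, 7, 4]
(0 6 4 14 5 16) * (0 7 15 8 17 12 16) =(0 6 4 14 5)(7 15 8 17 12 16) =[6, 1, 2, 3, 14, 0, 4, 15, 17, 9, 10, 11, 16, 13, 5, 8, 7, 12]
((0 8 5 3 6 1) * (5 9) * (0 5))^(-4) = ((0 8 9)(1 5 3 6))^(-4) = (0 9 8)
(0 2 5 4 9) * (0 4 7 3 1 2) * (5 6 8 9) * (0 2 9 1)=(0 2 6 8 1 9 4 5 7 3)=[2, 9, 6, 0, 5, 7, 8, 3, 1, 4]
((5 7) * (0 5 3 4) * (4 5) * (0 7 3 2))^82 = ((0 4 7 2)(3 5))^82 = (0 7)(2 4)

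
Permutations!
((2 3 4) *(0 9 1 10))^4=((0 9 1 10)(2 3 4))^4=(10)(2 3 4)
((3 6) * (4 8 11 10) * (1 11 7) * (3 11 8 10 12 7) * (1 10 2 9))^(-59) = ((1 8 3 6 11 12 7 10 4 2 9))^(-59) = (1 10 6 9 7 3 2 12 8 4 11)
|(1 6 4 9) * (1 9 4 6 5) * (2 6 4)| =6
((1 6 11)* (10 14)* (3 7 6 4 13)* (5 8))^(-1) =(1 11 6 7 3 13 4)(5 8)(10 14)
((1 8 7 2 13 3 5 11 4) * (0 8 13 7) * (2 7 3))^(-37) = (0 8)(1 11 3 13 4 5 2)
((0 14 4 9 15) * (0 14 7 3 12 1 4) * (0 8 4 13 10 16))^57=(0 7 3 12 1 13 10 16)(4 15 8 9 14)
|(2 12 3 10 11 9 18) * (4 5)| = 14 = |(2 12 3 10 11 9 18)(4 5)|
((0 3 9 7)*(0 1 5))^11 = ((0 3 9 7 1 5))^11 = (0 5 1 7 9 3)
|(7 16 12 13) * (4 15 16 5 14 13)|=4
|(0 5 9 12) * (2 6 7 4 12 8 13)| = 10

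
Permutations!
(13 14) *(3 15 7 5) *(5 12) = (3 15 7 12 5)(13 14) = [0, 1, 2, 15, 4, 3, 6, 12, 8, 9, 10, 11, 5, 14, 13, 7]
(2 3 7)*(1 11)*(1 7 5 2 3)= (1 11 7 3 5 2)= [0, 11, 1, 5, 4, 2, 6, 3, 8, 9, 10, 7]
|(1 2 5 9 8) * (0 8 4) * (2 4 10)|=|(0 8 1 4)(2 5 9 10)|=4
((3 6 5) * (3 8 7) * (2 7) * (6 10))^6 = ((2 7 3 10 6 5 8))^6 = (2 8 5 6 10 3 7)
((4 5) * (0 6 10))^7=((0 6 10)(4 5))^7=(0 6 10)(4 5)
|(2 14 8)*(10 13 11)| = 3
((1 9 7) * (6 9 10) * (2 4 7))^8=(1 10 6 9 2 4 7)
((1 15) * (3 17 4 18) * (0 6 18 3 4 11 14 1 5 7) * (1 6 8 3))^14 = (0 8 3 17 11 14 6 18 4 1 15 5 7)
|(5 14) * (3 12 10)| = 6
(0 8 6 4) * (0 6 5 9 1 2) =(0 8 5 9 1 2)(4 6) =[8, 2, 0, 3, 6, 9, 4, 7, 5, 1]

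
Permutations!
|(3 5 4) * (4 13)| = 4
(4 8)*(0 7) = (0 7)(4 8) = [7, 1, 2, 3, 8, 5, 6, 0, 4]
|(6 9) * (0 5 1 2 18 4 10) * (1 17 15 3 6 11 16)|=14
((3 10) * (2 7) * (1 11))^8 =((1 11)(2 7)(3 10))^8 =(11)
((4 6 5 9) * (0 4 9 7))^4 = ((9)(0 4 6 5 7))^4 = (9)(0 7 5 6 4)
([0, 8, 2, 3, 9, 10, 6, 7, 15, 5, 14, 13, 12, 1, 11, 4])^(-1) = [0, 13, 2, 3, 15, 9, 6, 7, 1, 4, 5, 14, 12, 11, 10, 8]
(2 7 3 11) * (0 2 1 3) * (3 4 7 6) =(0 2 6 3 11 1 4 7) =[2, 4, 6, 11, 7, 5, 3, 0, 8, 9, 10, 1]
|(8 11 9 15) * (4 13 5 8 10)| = 8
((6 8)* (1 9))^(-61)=((1 9)(6 8))^(-61)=(1 9)(6 8)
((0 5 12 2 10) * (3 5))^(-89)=((0 3 5 12 2 10))^(-89)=(0 3 5 12 2 10)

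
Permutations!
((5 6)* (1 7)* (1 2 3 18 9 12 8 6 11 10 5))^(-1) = ((1 7 2 3 18 9 12 8 6)(5 11 10))^(-1) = (1 6 8 12 9 18 3 2 7)(5 10 11)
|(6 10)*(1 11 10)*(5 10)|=|(1 11 5 10 6)|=5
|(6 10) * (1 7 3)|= |(1 7 3)(6 10)|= 6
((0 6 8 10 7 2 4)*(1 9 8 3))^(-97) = ((0 6 3 1 9 8 10 7 2 4))^(-97) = (0 1 10 4 3 8 2 6 9 7)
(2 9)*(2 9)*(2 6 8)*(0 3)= (9)(0 3)(2 6 8)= [3, 1, 6, 0, 4, 5, 8, 7, 2, 9]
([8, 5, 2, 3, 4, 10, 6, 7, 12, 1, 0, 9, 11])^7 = (0 10 5 1 9 11 12 8)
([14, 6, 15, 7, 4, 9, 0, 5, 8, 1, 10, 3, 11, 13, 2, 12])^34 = (0 1 5 3 12 2)(6 9 7 11 15 14)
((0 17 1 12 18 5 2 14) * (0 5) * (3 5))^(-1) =((0 17 1 12 18)(2 14 3 5))^(-1) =(0 18 12 1 17)(2 5 3 14)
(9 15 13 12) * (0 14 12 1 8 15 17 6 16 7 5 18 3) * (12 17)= (0 14 17 6 16 7 5 18 3)(1 8 15 13)(9 12)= [14, 8, 2, 0, 4, 18, 16, 5, 15, 12, 10, 11, 9, 1, 17, 13, 7, 6, 3]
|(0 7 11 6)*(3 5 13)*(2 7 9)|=6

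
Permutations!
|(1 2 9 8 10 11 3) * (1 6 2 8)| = |(1 8 10 11 3 6 2 9)| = 8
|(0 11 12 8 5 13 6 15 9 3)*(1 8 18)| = |(0 11 12 18 1 8 5 13 6 15 9 3)| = 12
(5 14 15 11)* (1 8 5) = (1 8 5 14 15 11) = [0, 8, 2, 3, 4, 14, 6, 7, 5, 9, 10, 1, 12, 13, 15, 11]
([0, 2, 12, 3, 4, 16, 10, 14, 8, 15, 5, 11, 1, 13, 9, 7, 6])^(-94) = [0, 12, 1, 3, 4, 6, 5, 9, 8, 7, 16, 11, 2, 13, 15, 14, 10]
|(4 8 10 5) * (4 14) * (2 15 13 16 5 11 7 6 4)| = |(2 15 13 16 5 14)(4 8 10 11 7 6)| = 6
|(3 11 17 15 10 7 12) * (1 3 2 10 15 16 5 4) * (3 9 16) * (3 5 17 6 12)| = 42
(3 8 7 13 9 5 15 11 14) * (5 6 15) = (3 8 7 13 9 6 15 11 14) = [0, 1, 2, 8, 4, 5, 15, 13, 7, 6, 10, 14, 12, 9, 3, 11]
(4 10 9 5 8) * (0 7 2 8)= (0 7 2 8 4 10 9 5)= [7, 1, 8, 3, 10, 0, 6, 2, 4, 5, 9]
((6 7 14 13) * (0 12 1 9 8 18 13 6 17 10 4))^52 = ((0 12 1 9 8 18 13 17 10 4)(6 7 14))^52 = (0 1 8 13 10)(4 12 9 18 17)(6 7 14)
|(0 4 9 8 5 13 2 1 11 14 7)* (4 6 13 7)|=|(0 6 13 2 1 11 14 4 9 8 5 7)|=12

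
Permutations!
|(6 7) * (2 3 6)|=|(2 3 6 7)|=4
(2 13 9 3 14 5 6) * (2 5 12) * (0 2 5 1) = [2, 0, 13, 14, 4, 6, 1, 7, 8, 3, 10, 11, 5, 9, 12] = (0 2 13 9 3 14 12 5 6 1)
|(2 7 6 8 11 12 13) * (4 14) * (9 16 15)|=42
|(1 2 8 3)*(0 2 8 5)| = |(0 2 5)(1 8 3)| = 3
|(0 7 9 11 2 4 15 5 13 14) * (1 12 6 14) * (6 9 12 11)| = 42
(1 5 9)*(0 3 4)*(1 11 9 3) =[1, 5, 2, 4, 0, 3, 6, 7, 8, 11, 10, 9] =(0 1 5 3 4)(9 11)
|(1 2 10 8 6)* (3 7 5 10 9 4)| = |(1 2 9 4 3 7 5 10 8 6)| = 10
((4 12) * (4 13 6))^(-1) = (4 6 13 12)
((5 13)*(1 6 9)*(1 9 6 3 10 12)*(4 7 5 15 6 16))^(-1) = ((1 3 10 12)(4 7 5 13 15 6 16))^(-1) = (1 12 10 3)(4 16 6 15 13 5 7)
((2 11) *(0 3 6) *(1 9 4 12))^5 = ((0 3 6)(1 9 4 12)(2 11))^5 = (0 6 3)(1 9 4 12)(2 11)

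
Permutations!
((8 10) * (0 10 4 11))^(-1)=((0 10 8 4 11))^(-1)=(0 11 4 8 10)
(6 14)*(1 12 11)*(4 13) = (1 12 11)(4 13)(6 14) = [0, 12, 2, 3, 13, 5, 14, 7, 8, 9, 10, 1, 11, 4, 6]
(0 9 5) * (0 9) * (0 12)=(0 12)(5 9)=[12, 1, 2, 3, 4, 9, 6, 7, 8, 5, 10, 11, 0]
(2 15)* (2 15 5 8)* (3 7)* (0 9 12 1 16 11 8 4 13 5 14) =(0 9 12 1 16 11 8 2 14)(3 7)(4 13 5) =[9, 16, 14, 7, 13, 4, 6, 3, 2, 12, 10, 8, 1, 5, 0, 15, 11]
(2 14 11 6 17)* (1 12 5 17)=[0, 12, 14, 3, 4, 17, 1, 7, 8, 9, 10, 6, 5, 13, 11, 15, 16, 2]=(1 12 5 17 2 14 11 6)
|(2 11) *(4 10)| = 2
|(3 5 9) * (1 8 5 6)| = |(1 8 5 9 3 6)| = 6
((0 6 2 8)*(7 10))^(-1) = (0 8 2 6)(7 10)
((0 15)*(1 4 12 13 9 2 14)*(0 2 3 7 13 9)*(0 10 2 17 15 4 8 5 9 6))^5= ((0 4 12 6)(1 8 5 9 3 7 13 10 2 14)(15 17))^5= (0 4 12 6)(1 7)(2 9)(3 14)(5 10)(8 13)(15 17)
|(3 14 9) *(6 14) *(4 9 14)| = 4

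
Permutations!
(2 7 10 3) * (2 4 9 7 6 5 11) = (2 6 5 11)(3 4 9 7 10) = [0, 1, 6, 4, 9, 11, 5, 10, 8, 7, 3, 2]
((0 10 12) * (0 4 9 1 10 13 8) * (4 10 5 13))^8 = ((0 4 9 1 5 13 8)(10 12))^8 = (0 4 9 1 5 13 8)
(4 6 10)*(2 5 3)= (2 5 3)(4 6 10)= [0, 1, 5, 2, 6, 3, 10, 7, 8, 9, 4]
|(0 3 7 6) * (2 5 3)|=6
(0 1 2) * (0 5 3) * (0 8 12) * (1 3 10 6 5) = (0 3 8 12)(1 2)(5 10 6) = [3, 2, 1, 8, 4, 10, 5, 7, 12, 9, 6, 11, 0]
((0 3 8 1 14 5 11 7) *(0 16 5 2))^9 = (0 1)(2 8)(3 14)(5 11 7 16)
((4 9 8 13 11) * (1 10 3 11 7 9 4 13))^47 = ((1 10 3 11 13 7 9 8))^47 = (1 8 9 7 13 11 3 10)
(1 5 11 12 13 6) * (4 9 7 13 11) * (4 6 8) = (1 5 6)(4 9 7 13 8)(11 12) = [0, 5, 2, 3, 9, 6, 1, 13, 4, 7, 10, 12, 11, 8]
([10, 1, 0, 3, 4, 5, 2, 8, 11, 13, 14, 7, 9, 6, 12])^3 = (0 12 6 10 9 2 14 13)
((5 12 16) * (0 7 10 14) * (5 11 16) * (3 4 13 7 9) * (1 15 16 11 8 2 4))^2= (0 3 15 8 4 7 14 9 1 16 2 13 10)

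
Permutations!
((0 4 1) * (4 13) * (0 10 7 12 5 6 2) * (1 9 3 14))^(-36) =((0 13 4 9 3 14 1 10 7 12 5 6 2))^(-36) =(0 9 1 12 2 4 14 7 6 13 3 10 5)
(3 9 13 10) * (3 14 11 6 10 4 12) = (3 9 13 4 12)(6 10 14 11) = [0, 1, 2, 9, 12, 5, 10, 7, 8, 13, 14, 6, 3, 4, 11]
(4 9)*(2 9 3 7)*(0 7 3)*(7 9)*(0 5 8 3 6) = (0 9 4 5 8 3 6)(2 7) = [9, 1, 7, 6, 5, 8, 0, 2, 3, 4]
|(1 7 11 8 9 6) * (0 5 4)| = 6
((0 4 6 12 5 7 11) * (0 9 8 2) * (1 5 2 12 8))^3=((0 4 6 8 12 2)(1 5 7 11 9))^3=(0 8)(1 11 5 9 7)(2 6)(4 12)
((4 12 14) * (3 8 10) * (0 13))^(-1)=((0 13)(3 8 10)(4 12 14))^(-1)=(0 13)(3 10 8)(4 14 12)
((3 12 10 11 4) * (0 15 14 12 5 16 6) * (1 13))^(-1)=(0 6 16 5 3 4 11 10 12 14 15)(1 13)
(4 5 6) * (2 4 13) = (2 4 5 6 13) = [0, 1, 4, 3, 5, 6, 13, 7, 8, 9, 10, 11, 12, 2]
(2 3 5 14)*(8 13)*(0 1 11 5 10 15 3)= (0 1 11 5 14 2)(3 10 15)(8 13)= [1, 11, 0, 10, 4, 14, 6, 7, 13, 9, 15, 5, 12, 8, 2, 3]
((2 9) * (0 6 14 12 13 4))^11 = ((0 6 14 12 13 4)(2 9))^11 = (0 4 13 12 14 6)(2 9)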